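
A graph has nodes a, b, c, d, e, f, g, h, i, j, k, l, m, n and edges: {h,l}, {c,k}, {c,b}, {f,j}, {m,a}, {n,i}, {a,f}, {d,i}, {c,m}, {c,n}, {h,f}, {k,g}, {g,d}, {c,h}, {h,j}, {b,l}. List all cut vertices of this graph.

c

Removing c increases the component count from 2 to 3, so c is a cut vertex.
By contrast removing f leaves 2 components; it is not a cut vertex. No other vertex is a cut vertex either.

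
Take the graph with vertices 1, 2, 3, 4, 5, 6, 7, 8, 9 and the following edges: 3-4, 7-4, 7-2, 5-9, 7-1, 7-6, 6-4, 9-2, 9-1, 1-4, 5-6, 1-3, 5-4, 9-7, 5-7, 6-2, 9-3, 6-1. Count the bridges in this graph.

0

The edges on the cycle 5-9-7-5 are not bridges since each lies on that cycle.
Every edge lies on some cycle, so there are no bridges.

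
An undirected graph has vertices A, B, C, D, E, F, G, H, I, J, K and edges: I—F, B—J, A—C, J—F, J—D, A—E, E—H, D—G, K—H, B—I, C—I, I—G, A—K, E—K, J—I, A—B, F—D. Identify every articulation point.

Removing A increases the component count from 1 to 2, so A is a cut vertex.
By contrast removing J leaves 1 component; it is not a cut vertex. No other vertex is a cut vertex either.

A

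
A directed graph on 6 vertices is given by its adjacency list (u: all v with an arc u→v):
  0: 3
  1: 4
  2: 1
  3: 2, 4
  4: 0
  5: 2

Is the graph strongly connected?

No

There is no directed path from 0 to 5, so the graph is not strongly connected.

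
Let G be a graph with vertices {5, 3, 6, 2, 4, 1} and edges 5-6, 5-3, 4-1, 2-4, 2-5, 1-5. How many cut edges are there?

The edges on the cycle 2-4-1-5-2 are not bridges since each lies on that cycle.
But removing 5-6 disconnects 5 from 6; removing 5-3 disconnects 5 from 3 — these are bridges.
That makes 2 bridges.

2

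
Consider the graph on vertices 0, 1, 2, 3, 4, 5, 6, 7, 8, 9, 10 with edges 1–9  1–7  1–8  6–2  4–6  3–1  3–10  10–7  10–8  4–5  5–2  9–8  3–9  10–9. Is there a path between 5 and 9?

No

The component containing 5 is {2, 4, 5, 6}, and 9 is not in it.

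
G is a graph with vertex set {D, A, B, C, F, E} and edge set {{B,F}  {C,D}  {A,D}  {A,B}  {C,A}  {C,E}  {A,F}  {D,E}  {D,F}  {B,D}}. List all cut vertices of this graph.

Removing C, for instance, still leaves 1 component. No single vertex removal increases the component count — the graph has no articulation points.

none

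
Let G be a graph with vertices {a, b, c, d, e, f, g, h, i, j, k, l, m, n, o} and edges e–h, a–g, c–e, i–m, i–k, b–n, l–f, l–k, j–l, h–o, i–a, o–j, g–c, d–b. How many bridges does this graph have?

The edges on the cycle i-a-g-c-e-h-o-j-l-k-i are not bridges since each lies on that cycle.
But removing l–f disconnects l from f; removing d–b disconnects d from b; removing b–n disconnects b from n; removing i–m disconnects i from m — these are bridges.
That makes 4 bridges.

4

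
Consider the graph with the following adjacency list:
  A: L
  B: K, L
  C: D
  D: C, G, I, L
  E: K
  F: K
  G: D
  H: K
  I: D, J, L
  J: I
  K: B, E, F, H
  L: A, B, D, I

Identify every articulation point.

B, D, I, K, L

Removing B increases the component count from 1 to 2, so B is a cut vertex.
Removing D increases the component count from 1 to 3, so D is a cut vertex.
Removing I increases the component count from 1 to 2, so I is a cut vertex.
Likewise K, L are cut vertices.
By contrast removing A leaves 1 component; it is not a cut vertex. No other vertex is a cut vertex either.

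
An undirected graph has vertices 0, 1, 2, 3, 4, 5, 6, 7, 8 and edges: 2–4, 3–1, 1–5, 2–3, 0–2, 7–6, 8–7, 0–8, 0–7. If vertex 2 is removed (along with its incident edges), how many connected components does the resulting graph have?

With 2 gone, the remaining components are: {4}; {1, 3, 5}; {0, 6, 7, 8}.
That is 3 components.

3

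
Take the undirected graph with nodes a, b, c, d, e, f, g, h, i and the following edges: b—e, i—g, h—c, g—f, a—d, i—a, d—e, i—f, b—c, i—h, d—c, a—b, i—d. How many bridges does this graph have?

The edges on the cycle i-g-f-i are not bridges since each lies on that cycle.
Every edge lies on some cycle, so there are no bridges.

0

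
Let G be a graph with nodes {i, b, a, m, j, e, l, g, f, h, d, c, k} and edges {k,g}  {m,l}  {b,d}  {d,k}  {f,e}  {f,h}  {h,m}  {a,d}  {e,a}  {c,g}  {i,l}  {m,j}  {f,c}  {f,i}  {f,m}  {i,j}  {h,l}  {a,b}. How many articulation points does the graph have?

1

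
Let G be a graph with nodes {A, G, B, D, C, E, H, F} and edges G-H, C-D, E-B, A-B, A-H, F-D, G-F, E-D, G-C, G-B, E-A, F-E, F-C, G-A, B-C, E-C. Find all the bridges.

The edges on the cycle G-F-E-A-G are not bridges since each lies on that cycle.
Every edge lies on some cycle, so there are no bridges.

none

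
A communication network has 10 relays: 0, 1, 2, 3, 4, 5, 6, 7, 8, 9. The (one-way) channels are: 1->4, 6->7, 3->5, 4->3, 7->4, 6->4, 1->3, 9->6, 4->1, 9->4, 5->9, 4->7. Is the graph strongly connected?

There is no directed path from 2 to 6, so the graph is not strongly connected.

No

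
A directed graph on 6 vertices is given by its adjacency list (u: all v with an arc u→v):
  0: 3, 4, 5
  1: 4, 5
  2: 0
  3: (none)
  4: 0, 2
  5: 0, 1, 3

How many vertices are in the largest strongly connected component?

5

{0, 1, 2, 4, 5} are all mutually reachable — one SCC of size 5.
{3} is an SCC by itself.
The largest has 5 vertices.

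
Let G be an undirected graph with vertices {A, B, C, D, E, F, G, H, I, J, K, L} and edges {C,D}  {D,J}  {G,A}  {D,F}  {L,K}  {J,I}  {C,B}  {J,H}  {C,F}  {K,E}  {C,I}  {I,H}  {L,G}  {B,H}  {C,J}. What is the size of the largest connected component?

7

Starting from A we can reach A, E, G, K, L. That is one component of size 5.
Starting from B we can reach B, C, D, F, H, I, J. That is one component of size 7.
The largest has 7 vertices.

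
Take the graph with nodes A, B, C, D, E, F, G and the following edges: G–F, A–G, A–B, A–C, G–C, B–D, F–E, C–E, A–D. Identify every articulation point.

A

Removing A increases the component count from 1 to 2, so A is a cut vertex.
By contrast removing G leaves 1 component; it is not a cut vertex. No other vertex is a cut vertex either.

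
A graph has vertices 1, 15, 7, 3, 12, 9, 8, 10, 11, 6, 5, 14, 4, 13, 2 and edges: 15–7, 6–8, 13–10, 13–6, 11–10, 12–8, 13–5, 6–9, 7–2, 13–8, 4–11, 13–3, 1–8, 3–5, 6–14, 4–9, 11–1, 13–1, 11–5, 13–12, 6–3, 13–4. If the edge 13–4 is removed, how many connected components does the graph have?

13 and 4 are still connected via 13-1-11-4, so the component count stays at 2.

2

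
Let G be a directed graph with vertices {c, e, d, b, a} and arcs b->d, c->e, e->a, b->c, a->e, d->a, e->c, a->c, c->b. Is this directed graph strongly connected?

From a we can reach every vertex (a, b, c, d, e), and every vertex can reach a (a, b, c, d, e). So the whole graph is one strongly connected component.

Yes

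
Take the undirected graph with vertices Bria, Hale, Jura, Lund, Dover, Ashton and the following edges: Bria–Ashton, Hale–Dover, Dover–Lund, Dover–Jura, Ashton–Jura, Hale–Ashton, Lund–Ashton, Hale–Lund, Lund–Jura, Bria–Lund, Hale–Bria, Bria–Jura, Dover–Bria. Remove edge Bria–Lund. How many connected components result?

Bria and Lund are still connected via Bria-Hale-Lund, so the component count stays at 1.

1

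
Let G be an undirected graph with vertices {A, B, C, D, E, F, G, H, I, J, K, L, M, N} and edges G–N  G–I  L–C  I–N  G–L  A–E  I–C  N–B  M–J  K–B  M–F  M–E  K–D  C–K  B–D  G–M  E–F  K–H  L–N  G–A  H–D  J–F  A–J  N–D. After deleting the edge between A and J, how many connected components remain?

1

A and J are still connected via A-G-M-J, so the component count stays at 1.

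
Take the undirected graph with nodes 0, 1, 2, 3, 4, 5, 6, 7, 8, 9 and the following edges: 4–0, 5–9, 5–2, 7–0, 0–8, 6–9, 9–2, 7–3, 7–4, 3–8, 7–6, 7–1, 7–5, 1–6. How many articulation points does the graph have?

1

Removing 7 increases the component count from 1 to 2, so 7 is a cut vertex.
By contrast removing 0 leaves 1 component; it is not a cut vertex. No other vertex is a cut vertex either.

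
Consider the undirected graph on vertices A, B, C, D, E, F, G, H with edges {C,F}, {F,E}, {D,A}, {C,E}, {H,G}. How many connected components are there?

4

B is isolated — a component by itself.
Starting from A we can reach A, D. That is one component of size 2.
Starting from G we can reach G, H. That is one component of size 2.
Starting from C we can reach C, E, F. That is one component of size 3.
Total: 4 components.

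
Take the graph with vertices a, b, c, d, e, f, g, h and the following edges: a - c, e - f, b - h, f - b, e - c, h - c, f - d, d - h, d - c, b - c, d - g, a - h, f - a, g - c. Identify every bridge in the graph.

none

The edges on the cycle f-a-c-d-f are not bridges since each lies on that cycle.
Every edge lies on some cycle, so there are no bridges.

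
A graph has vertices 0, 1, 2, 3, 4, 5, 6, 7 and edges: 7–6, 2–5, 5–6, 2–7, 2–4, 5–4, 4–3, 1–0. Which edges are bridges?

The edges on the cycle 2-5-4-2 are not bridges since each lies on that cycle.
But removing 1–0 disconnects 1 from 0; removing 3–4 disconnects 3 from 4 — these are bridges.

0-1, 3-4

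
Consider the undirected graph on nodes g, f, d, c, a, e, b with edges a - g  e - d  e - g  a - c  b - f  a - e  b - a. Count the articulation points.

3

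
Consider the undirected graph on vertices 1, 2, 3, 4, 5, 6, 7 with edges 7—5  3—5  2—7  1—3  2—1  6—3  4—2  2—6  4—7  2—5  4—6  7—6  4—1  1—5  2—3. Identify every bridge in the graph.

none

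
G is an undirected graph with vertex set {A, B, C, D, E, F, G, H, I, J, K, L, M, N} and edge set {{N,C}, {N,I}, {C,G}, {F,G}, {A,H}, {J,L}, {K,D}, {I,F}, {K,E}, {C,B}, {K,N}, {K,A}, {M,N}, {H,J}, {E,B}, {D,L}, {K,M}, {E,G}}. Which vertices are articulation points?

Removing K increases the component count from 1 to 2, so K is a cut vertex.
By contrast removing M leaves 1 component; it is not a cut vertex. No other vertex is a cut vertex either.

K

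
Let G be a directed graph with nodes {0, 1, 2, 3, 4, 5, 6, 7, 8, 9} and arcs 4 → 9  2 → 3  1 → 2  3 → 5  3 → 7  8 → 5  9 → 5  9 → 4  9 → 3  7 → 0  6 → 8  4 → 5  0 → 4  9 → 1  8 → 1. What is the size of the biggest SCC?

7

{0, 1, 2, 3, 4, 7, 9} are all mutually reachable — one SCC of size 7.
{8} is an SCC by itself.
{6} is an SCC by itself.
{5} is an SCC by itself.
The largest has 7 vertices.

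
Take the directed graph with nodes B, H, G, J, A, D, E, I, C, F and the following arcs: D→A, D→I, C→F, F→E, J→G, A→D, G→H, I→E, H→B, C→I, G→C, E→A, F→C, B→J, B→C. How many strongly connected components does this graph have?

{A, D, E, I} are all mutually reachable — one SCC of size 4.
{B, G, H, J} are all mutually reachable — one SCC of size 4.
{C, F} are all mutually reachable — one SCC of size 2.
That gives 3 strongly connected components.

3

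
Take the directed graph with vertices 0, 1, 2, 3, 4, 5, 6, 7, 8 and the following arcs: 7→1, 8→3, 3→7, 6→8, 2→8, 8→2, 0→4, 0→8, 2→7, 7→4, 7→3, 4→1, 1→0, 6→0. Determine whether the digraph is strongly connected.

No

There is no directed path from 5 to 0, so the graph is not strongly connected.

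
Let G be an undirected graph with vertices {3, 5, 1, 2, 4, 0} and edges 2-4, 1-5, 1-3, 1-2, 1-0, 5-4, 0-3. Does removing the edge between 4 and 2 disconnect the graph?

After removing 4-2, the path 4-5-1-2 still connects them, so the edge is not a bridge.

No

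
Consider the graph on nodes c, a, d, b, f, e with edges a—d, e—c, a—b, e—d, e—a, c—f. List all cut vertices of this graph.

Removing a increases the component count from 1 to 2, so a is a cut vertex.
Removing c increases the component count from 1 to 2, so c is a cut vertex.
Removing e increases the component count from 1 to 2, so e is a cut vertex.
By contrast removing d leaves 1 component; it is not a cut vertex. No other vertex is a cut vertex either.

a, c, e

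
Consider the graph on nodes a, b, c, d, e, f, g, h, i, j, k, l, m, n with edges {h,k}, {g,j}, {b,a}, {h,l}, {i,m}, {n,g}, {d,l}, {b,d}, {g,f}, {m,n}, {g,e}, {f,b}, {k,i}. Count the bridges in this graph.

The edges on the cycle h-k-i-m-n-g-f-b-d-l-h are not bridges since each lies on that cycle.
But removing a-b disconnects a from b; removing e-g disconnects e from g; removing j-g disconnects j from g — these are bridges.
That makes 3 bridges.

3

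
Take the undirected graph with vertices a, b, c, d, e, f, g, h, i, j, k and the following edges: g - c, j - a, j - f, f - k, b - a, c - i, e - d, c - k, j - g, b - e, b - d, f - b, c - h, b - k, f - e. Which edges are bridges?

c-h, c-i

The edges on the cycle j-g-c-k-b-f-j are not bridges since each lies on that cycle.
But removing i - c disconnects i from c; removing h - c disconnects h from c — these are bridges.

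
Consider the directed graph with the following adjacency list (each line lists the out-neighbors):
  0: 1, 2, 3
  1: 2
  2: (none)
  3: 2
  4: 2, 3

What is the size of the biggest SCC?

{3} is an SCC by itself.
{2} is an SCC by itself.
{0} is an SCC by itself.
{4} is an SCC by itself.
{1} is an SCC by itself.
The largest has 1 vertex.

1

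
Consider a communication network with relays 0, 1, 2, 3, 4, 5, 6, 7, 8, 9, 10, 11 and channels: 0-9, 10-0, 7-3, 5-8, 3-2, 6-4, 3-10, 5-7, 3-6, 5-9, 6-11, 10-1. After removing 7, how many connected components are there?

1

With 7 gone, the remaining components are: {0, 1, 2, 3, 4, 5, 6, 8, 9, 10, 11}.
That is 1 component.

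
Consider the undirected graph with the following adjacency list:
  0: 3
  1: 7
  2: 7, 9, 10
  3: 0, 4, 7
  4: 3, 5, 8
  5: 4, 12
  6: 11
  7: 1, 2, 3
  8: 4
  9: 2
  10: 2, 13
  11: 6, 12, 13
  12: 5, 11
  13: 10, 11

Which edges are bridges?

0-3, 1-7, 11-6, 2-9, 4-8

The edges on the cycle 2-7-3-4-5-12-11-13-10-2 are not bridges since each lies on that cycle.
But removing 2-9 disconnects 2 from 9; removing 7-1 disconnects 7 from 1; removing 8-4 disconnects 8 from 4; removing 3-0 disconnects 3 from 0 — these are bridges.
In total 5 edges are bridges.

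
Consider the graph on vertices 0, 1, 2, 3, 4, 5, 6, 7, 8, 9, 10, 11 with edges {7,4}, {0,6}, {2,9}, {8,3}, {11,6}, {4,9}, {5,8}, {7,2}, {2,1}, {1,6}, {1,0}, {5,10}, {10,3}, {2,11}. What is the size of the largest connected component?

8

Starting from 3 we can reach 3, 5, 8, 10. That is one component of size 4.
Starting from 0 we can reach 0, 1, 2, 4, 6, 7, 9, 11. That is one component of size 8.
The largest has 8 vertices.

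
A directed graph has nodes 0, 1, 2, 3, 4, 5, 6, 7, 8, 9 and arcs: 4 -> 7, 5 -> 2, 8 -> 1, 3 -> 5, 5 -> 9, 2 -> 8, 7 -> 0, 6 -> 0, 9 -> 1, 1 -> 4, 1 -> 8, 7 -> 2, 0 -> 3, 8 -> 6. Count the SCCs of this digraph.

{0, 1, 2, 3, 4, 5, 6, 7, 8, 9} are all mutually reachable — one SCC of size 10.
That gives 1 strongly connected component.

1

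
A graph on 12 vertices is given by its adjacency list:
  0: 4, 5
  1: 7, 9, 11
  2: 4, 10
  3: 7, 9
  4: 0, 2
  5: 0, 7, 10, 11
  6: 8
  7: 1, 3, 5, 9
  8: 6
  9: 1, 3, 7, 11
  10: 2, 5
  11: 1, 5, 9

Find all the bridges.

The edges on the cycle 11-1-9-11 are not bridges since each lies on that cycle.
But removing 8-6 disconnects 8 from 6 — this is a bridge.

6-8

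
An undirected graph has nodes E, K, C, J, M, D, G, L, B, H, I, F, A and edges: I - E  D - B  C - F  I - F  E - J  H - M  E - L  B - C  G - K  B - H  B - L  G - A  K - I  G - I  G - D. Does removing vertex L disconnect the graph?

Deleting L leaves 1 component (was 1) (its neighbors B, E remain connected to each other), so L is not a cut vertex.

No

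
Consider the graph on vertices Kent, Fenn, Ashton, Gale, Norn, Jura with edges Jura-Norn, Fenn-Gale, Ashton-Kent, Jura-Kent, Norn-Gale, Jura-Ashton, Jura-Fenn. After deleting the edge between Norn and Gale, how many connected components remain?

Norn and Gale are still connected via Norn-Jura-Fenn-Gale, so the component count stays at 1.

1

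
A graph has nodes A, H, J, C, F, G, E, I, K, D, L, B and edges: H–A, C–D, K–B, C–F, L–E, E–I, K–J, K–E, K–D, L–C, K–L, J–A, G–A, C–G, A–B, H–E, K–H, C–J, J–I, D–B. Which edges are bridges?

C-F

The edges on the cycle K-L-C-G-A-H-K are not bridges since each lies on that cycle.
But removing C–F disconnects C from F — this is a bridge.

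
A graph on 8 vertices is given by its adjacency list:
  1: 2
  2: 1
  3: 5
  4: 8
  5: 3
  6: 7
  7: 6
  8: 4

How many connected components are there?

Starting from 3 we can reach 3, 5. That is one component of size 2.
Starting from 4 we can reach 4, 8. That is one component of size 2.
Starting from 1 we can reach 1, 2. That is one component of size 2.
Starting from 6 we can reach 6, 7. That is one component of size 2.
Total: 4 components.

4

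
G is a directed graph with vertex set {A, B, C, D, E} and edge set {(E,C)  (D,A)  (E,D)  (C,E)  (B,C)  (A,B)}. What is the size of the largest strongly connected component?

{A, B, C, D, E} are all mutually reachable — one SCC of size 5.
The largest has 5 vertices.

5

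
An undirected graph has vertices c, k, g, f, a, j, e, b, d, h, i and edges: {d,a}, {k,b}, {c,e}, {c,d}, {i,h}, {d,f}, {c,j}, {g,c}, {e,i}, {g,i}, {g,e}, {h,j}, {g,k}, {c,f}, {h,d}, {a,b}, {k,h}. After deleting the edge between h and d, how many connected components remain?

1

h and d are still connected via h-j-c-d, so the component count stays at 1.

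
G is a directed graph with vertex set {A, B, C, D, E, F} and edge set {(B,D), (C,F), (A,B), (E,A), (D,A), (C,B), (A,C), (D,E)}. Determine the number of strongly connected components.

2

{A, B, C, D, E} are all mutually reachable — one SCC of size 5.
{F} is an SCC by itself.
That gives 2 strongly connected components.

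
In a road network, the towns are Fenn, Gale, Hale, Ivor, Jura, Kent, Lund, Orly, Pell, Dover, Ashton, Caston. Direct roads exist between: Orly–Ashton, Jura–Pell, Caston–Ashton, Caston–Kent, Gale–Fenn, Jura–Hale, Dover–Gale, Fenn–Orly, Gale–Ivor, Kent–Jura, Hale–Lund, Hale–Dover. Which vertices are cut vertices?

Gale, Hale, Jura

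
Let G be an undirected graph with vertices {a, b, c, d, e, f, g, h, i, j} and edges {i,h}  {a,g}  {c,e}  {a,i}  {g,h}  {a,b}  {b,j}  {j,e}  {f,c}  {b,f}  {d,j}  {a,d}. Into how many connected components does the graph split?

Starting from a we can reach a, b, c, d, e, f, g, h, i, j. That is one component of size 10.
Total: 1 component.

1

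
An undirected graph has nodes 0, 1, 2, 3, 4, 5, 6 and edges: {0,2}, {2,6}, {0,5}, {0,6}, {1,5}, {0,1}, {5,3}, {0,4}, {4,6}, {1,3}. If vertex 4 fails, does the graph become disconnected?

Deleting 4 leaves 1 component (was 1) (its neighbors 0, 6 remain connected to each other), so 4 is not a cut vertex.

No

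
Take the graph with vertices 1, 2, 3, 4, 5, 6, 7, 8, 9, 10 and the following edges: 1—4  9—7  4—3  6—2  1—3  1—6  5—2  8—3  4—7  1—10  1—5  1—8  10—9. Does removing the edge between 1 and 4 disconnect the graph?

No

After removing 1—4, the path 1-3-4 still connects them, so the edge is not a bridge.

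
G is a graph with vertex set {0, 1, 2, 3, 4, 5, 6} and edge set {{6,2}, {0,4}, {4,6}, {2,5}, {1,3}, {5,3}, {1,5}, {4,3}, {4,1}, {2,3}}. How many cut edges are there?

1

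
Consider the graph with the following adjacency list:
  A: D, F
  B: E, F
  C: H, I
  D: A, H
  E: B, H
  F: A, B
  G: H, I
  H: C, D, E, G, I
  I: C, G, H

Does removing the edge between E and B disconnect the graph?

No

After removing E-B, the path E-H-D-A-F-B still connects them, so the edge is not a bridge.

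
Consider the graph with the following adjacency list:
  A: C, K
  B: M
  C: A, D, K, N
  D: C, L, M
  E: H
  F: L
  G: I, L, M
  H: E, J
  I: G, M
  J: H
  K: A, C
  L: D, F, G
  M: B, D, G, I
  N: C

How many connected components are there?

Starting from E we can reach E, H, J. That is one component of size 3.
Starting from A we can reach A, B, C, D, F, G, I, K, L, M, N. That is one component of size 11.
Total: 2 components.

2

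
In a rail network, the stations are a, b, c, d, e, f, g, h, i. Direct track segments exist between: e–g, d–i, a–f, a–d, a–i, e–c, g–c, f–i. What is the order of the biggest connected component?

h is isolated — a component by itself.
b is isolated — a component by itself.
Starting from c we can reach c, e, g. That is one component of size 3.
Starting from a we can reach a, d, f, i. That is one component of size 4.
The largest has 4 vertices.

4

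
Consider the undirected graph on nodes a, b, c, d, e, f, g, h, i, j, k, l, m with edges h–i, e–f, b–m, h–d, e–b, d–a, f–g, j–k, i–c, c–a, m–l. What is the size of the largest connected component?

Starting from j we can reach j, k. That is one component of size 2.
Starting from a we can reach a, c, d, h, i. That is one component of size 5.
Starting from b we can reach b, e, f, g, l, m. That is one component of size 6.
The largest has 6 vertices.

6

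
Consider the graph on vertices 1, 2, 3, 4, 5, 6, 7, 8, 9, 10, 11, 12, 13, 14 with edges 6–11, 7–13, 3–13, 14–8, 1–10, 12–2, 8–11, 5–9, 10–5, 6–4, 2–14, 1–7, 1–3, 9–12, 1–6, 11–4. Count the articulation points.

1

Removing 1 increases the component count from 1 to 2, so 1 is a cut vertex.
By contrast removing 13 leaves 1 component; it is not a cut vertex. No other vertex is a cut vertex either.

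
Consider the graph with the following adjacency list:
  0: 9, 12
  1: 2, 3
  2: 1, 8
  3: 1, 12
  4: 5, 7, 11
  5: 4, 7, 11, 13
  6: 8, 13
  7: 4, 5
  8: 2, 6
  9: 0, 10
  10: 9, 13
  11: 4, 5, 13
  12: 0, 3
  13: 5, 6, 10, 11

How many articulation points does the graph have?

1

Removing 13 increases the component count from 1 to 2, so 13 is a cut vertex.
By contrast removing 12 leaves 1 component; it is not a cut vertex. No other vertex is a cut vertex either.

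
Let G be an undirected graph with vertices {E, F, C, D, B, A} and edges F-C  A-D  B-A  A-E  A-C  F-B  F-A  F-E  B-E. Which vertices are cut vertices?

A

Removing A increases the component count from 1 to 2, so A is a cut vertex.
By contrast removing E leaves 1 component; it is not a cut vertex. No other vertex is a cut vertex either.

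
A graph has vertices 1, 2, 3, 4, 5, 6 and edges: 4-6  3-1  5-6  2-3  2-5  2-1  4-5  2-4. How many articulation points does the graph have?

Removing 2 increases the component count from 1 to 2, so 2 is a cut vertex.
By contrast removing 5 leaves 1 component; it is not a cut vertex. No other vertex is a cut vertex either.

1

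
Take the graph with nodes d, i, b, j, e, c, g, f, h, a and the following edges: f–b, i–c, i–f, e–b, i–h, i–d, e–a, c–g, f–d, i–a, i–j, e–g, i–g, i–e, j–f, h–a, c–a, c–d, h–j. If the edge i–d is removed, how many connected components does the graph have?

1

i and d are still connected via i-c-d, so the component count stays at 1.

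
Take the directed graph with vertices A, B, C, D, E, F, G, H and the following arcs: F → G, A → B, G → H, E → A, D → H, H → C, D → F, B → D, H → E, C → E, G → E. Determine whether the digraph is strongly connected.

From G we can reach every vertex (A, B, C, D, E, F, G, H), and every vertex can reach G (A, B, C, D, E, F, G, H). So the whole graph is one strongly connected component.

Yes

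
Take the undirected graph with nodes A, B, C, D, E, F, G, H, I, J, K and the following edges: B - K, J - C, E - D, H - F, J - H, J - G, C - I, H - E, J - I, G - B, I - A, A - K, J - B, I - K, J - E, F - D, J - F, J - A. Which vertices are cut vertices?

J

Removing J increases the component count from 1 to 2, so J is a cut vertex.
By contrast removing K leaves 1 component; it is not a cut vertex. No other vertex is a cut vertex either.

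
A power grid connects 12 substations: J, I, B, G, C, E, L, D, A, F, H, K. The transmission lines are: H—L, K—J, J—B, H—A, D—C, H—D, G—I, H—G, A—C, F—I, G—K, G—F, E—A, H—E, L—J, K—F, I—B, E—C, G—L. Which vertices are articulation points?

H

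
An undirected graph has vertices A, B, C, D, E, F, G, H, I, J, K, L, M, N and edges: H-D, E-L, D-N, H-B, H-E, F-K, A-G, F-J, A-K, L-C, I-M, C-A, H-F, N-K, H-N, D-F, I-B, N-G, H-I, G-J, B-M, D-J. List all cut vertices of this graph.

Removing H increases the component count from 1 to 2, so H is a cut vertex.
By contrast removing J leaves 1 component; it is not a cut vertex. No other vertex is a cut vertex either.

H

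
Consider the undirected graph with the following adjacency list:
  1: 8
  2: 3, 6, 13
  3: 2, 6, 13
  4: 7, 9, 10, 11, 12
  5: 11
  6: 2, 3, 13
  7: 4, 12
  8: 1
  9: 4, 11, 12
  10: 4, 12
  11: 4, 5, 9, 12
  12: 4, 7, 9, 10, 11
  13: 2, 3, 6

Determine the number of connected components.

Starting from 1 we can reach 1, 8. That is one component of size 2.
Starting from 2 we can reach 2, 3, 6, 13. That is one component of size 4.
Starting from 4 we can reach 4, 5, 7, 9, 10, 11, 12. That is one component of size 7.
Total: 3 components.

3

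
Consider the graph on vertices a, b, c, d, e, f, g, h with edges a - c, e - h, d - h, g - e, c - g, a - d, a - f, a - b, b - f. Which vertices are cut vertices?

Removing a increases the component count from 1 to 2, so a is a cut vertex.
By contrast removing e leaves 1 component; it is not a cut vertex. No other vertex is a cut vertex either.

a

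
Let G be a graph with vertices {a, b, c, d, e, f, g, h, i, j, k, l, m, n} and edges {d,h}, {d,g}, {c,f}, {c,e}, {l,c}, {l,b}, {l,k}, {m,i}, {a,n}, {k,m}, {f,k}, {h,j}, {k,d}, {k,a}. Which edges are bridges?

a-k, a-n, b-l, c-e, d-g, d-h, d-k, h-j, i-m, k-m

The edges on the cycle l-c-f-k-l are not bridges since each lies on that cycle.
But removing k–d disconnects k from d; removing i–m disconnects i from m; removing d–g disconnects d from g; removing a–n disconnects a from n — these are bridges.
In total 10 edges are bridges.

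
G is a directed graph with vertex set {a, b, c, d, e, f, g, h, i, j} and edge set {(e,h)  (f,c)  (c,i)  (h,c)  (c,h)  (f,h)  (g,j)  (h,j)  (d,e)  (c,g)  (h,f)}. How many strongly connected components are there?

8

{c, f, h} are all mutually reachable — one SCC of size 3.
{j} is an SCC by itself.
{a} is an SCC by itself.
{d} is an SCC by itself.
{g} is an SCC by itself.
(and 3 more singleton SCCs)
That gives 8 strongly connected components.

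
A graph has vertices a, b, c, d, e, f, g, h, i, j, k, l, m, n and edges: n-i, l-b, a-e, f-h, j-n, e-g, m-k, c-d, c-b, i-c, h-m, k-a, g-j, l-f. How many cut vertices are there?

Removing c increases the component count from 1 to 2, so c is a cut vertex.
By contrast removing b leaves 1 component; it is not a cut vertex. No other vertex is a cut vertex either.

1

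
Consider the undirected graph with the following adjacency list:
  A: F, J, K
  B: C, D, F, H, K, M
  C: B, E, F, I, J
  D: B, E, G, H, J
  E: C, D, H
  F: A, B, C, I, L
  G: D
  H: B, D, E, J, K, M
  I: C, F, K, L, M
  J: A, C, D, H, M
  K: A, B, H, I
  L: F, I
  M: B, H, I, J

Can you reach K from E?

From E we can reach A, B, C, D, E, F, G, H, I, J, K, L, M, which includes K.

Yes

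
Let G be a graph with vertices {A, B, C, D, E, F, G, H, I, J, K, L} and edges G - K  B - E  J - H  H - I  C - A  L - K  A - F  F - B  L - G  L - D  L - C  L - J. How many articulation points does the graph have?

Removing A increases the component count from 1 to 2, so A is a cut vertex.
Removing B increases the component count from 1 to 2, so B is a cut vertex.
Removing C increases the component count from 1 to 2, so C is a cut vertex.
Likewise F, H, J, L are cut vertices.
By contrast removing K leaves 1 component; it is not a cut vertex. No other vertex is a cut vertex either.

7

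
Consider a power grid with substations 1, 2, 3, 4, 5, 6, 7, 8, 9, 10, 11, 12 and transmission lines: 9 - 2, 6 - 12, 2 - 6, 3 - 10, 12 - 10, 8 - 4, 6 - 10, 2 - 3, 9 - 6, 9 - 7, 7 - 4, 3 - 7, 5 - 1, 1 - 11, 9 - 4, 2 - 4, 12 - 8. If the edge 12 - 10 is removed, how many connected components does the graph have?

2

12 and 10 are still connected via 12-6-10, so the component count stays at 2.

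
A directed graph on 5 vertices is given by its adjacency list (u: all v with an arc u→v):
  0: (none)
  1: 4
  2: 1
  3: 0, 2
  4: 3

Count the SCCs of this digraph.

2

{1, 2, 3, 4} are all mutually reachable — one SCC of size 4.
{0} is an SCC by itself.
That gives 2 strongly connected components.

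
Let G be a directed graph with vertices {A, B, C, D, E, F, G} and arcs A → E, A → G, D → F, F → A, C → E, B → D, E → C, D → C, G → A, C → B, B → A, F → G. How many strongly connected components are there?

1

{A, B, C, D, E, F, G} are all mutually reachable — one SCC of size 7.
That gives 1 strongly connected component.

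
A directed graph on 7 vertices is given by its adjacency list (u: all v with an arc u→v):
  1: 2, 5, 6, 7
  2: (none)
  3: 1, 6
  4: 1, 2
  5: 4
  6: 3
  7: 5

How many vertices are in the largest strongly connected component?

6

{1, 3, 4, 5, 6, 7} are all mutually reachable — one SCC of size 6.
{2} is an SCC by itself.
The largest has 6 vertices.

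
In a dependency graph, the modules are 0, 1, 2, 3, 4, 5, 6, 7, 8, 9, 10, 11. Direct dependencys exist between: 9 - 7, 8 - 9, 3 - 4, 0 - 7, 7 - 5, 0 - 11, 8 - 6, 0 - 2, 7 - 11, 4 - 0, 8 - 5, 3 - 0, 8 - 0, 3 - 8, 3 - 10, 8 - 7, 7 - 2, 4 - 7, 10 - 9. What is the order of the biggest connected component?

11

1 is isolated — a component by itself.
Starting from 0 we can reach 0, 2, 3, 4, 5, 6, 7, 8, 9, 10, 11. That is one component of size 11.
The largest has 11 vertices.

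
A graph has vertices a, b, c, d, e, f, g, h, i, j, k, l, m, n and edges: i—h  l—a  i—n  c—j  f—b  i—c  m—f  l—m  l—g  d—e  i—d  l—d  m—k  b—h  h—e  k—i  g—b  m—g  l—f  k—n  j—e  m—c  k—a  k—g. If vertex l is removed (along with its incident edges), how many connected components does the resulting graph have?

1

With l gone, the remaining components are: {a, b, c, d, e, f, g, h, i, j, k, m, n}.
That is 1 component.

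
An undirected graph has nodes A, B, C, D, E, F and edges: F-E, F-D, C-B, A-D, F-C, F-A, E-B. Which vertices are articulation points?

F

Removing F increases the component count from 1 to 2, so F is a cut vertex.
By contrast removing A leaves 1 component; it is not a cut vertex. No other vertex is a cut vertex either.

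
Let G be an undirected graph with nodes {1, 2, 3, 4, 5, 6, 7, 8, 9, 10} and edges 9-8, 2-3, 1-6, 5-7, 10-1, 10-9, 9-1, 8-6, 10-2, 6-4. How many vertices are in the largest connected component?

8

Starting from 5 we can reach 5, 7. That is one component of size 2.
Starting from 1 we can reach 1, 2, 3, 4, 6, 8, 9, 10. That is one component of size 8.
The largest has 8 vertices.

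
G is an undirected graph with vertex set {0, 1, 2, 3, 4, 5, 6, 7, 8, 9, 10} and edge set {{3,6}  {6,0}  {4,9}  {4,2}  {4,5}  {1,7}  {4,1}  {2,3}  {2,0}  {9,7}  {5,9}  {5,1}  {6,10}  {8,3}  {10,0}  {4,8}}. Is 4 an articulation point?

Yes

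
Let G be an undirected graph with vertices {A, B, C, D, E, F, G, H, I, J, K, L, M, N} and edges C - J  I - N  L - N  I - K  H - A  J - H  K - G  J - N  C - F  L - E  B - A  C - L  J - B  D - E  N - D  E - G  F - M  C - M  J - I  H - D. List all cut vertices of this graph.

Removing C increases the component count from 1 to 2, so C is a cut vertex.
By contrast removing D leaves 1 component; it is not a cut vertex. No other vertex is a cut vertex either.

C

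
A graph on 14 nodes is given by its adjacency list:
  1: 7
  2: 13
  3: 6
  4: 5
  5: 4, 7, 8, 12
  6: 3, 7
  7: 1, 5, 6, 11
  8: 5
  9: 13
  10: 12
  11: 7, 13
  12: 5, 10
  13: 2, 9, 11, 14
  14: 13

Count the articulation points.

Removing 5 increases the component count from 1 to 4, so 5 is a cut vertex.
Removing 6 increases the component count from 1 to 2, so 6 is a cut vertex.
Removing 7 increases the component count from 1 to 4, so 7 is a cut vertex.
Likewise 11, 12, 13 are cut vertices.
By contrast removing 1 leaves 1 component; it is not a cut vertex. No other vertex is a cut vertex either.

6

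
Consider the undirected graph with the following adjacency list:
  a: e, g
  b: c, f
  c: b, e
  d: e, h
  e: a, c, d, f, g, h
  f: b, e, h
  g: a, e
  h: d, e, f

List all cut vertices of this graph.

Removing e increases the component count from 1 to 2, so e is a cut vertex.
By contrast removing a leaves 1 component; it is not a cut vertex. No other vertex is a cut vertex either.

e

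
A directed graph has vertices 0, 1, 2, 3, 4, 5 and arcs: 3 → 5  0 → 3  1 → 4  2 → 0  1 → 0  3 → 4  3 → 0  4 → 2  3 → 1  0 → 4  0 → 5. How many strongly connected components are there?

{0, 1, 2, 3, 4} are all mutually reachable — one SCC of size 5.
{5} is an SCC by itself.
That gives 2 strongly connected components.

2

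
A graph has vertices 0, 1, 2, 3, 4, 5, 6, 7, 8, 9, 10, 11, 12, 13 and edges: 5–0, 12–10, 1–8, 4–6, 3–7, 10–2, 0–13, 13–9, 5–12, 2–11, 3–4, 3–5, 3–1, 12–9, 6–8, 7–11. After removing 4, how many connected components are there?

1

With 4 gone, the remaining components are: {0, 1, 2, 3, 5, 6, 7, 8, 9, 10, 11, 12, 13}.
That is 1 component.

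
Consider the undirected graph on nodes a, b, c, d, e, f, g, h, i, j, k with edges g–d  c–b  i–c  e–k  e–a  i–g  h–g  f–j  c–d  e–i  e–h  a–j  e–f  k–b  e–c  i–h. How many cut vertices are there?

1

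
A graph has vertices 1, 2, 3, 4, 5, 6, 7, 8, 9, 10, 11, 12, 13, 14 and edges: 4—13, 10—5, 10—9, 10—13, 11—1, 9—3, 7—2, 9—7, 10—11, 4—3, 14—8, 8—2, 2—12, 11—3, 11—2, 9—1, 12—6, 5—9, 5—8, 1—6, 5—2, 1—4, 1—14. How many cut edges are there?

The edges on the cycle 10-5-9-7-2-12-6-1-11-10 are not bridges since each lies on that cycle.
Every edge lies on some cycle, so there are no bridges.

0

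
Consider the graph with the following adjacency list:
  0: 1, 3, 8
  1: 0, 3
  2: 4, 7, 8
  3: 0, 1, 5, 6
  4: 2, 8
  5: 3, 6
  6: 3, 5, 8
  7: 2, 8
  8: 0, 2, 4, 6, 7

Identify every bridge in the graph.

none

The edges on the cycle 6-5-3-6 are not bridges since each lies on that cycle.
Every edge lies on some cycle, so there are no bridges.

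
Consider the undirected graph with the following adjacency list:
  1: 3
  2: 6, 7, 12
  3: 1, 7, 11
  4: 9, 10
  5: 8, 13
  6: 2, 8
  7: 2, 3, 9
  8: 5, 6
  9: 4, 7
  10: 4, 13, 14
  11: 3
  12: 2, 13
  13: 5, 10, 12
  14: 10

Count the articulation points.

3

Removing 3 increases the component count from 1 to 3, so 3 is a cut vertex.
Removing 7 increases the component count from 1 to 2, so 7 is a cut vertex.
Removing 10 increases the component count from 1 to 2, so 10 is a cut vertex.
By contrast removing 11 leaves 1 component; it is not a cut vertex. No other vertex is a cut vertex either.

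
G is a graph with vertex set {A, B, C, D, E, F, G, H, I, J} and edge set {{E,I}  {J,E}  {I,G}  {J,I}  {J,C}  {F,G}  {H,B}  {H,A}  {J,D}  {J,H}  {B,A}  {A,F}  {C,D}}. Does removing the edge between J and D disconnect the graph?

No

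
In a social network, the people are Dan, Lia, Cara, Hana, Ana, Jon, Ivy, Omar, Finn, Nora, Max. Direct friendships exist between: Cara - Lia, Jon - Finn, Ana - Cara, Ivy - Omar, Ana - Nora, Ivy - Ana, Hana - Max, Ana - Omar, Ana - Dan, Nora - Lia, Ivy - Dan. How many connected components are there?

Starting from Max we can reach Max, Hana. That is one component of size 2.
Starting from Jon we can reach Jon, Finn. That is one component of size 2.
Starting from Ana we can reach Ana, Dan, Ivy, Lia, Cara, Nora, Omar. That is one component of size 7.
Total: 3 components.

3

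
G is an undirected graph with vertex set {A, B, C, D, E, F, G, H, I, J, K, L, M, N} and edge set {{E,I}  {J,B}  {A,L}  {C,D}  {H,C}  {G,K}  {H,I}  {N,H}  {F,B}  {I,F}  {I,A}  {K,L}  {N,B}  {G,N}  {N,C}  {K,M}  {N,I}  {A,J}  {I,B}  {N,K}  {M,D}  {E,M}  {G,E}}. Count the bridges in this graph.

The edges on the cycle G-E-I-N-G are not bridges since each lies on that cycle.
Every edge lies on some cycle, so there are no bridges.

0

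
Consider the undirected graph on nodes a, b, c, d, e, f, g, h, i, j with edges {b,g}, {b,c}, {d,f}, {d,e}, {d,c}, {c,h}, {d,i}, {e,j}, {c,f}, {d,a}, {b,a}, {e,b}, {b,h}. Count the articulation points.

3

Removing b increases the component count from 1 to 2, so b is a cut vertex.
Removing d increases the component count from 1 to 2, so d is a cut vertex.
Removing e increases the component count from 1 to 2, so e is a cut vertex.
By contrast removing h leaves 1 component; it is not a cut vertex. No other vertex is a cut vertex either.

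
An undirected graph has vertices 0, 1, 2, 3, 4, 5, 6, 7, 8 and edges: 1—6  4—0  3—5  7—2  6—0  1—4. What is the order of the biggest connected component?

8 is isolated — a component by itself.
Starting from 3 we can reach 3, 5. That is one component of size 2.
Starting from 2 we can reach 2, 7. That is one component of size 2.
Starting from 0 we can reach 0, 1, 4, 6. That is one component of size 4.
The largest has 4 vertices.

4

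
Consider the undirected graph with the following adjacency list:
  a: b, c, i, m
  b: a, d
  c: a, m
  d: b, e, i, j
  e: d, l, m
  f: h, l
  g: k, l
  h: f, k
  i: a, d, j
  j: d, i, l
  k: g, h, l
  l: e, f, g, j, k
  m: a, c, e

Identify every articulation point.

Removing l increases the component count from 1 to 2, so l is a cut vertex.
By contrast removing g leaves 1 component; it is not a cut vertex. No other vertex is a cut vertex either.

l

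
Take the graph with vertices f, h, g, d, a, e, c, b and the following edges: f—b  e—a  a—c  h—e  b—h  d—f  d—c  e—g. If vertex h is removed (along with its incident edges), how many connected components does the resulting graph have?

With h gone, the remaining components are: {a, b, c, d, e, f, g}.
That is 1 component.

1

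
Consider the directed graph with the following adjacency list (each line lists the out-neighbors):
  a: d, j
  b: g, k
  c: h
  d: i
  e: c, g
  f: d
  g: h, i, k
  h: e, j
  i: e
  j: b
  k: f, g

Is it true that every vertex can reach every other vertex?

There is no directed path from c to a, so the graph is not strongly connected.

No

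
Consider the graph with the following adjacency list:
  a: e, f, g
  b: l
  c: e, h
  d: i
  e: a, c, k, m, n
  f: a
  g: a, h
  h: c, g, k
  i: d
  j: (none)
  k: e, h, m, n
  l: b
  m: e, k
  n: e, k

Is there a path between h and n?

From h we can reach a, c, e, f, g, h, k, m, n, which includes n.

Yes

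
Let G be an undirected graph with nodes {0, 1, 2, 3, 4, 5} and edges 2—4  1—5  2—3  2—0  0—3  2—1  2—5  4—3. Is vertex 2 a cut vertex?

Deleting 2 raises the number of components from 1 to 2, so 2 is a cut vertex.

Yes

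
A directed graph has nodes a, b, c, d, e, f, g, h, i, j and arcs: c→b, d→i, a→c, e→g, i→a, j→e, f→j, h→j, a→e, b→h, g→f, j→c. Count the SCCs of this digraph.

4

{b, c, e, f, g, h, j} are all mutually reachable — one SCC of size 7.
{a} is an SCC by itself.
{d} is an SCC by itself.
{i} is an SCC by itself.
That gives 4 strongly connected components.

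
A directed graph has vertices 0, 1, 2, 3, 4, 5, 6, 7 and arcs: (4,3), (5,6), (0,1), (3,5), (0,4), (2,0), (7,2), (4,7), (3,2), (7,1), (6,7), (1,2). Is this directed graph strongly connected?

From 4 we can reach every vertex (0, 1, 2, 3, 4, 5, 6, 7), and every vertex can reach 4 (0, 1, 2, 3, 4, 5, 6, 7). So the whole graph is one strongly connected component.

Yes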